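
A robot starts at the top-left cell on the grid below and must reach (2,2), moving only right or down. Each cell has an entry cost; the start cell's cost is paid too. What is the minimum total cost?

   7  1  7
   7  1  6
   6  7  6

Take r0c0 r0c1 r1c1 r1c2 r2c2 for a total of 7 + 1 + 1 + 6 + 6 = 21.
For comparison, the top-then-right route costs 27.

21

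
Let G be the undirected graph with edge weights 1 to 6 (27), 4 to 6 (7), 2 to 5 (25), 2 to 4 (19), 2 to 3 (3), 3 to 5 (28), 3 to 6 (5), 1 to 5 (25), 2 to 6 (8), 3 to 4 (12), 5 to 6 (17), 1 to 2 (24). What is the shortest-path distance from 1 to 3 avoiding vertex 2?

Checking several routes:
1-6-4-3: 27 + 7 + 12 = 46
1-5-3: 25 + 28 = 53
1-6-3: 27 + 5 = 32
1-5-6-3: 25 + 17 + 5 = 47
Shortest: 32.

32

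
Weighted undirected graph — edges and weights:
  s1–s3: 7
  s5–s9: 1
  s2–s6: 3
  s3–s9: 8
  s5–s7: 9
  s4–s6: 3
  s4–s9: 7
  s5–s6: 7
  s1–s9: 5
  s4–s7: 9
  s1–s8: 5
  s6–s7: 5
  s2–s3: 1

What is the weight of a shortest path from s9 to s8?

10

A few of the s9→s8 routes:
s9 -> s3 -> s1 -> s8: 8 + 7 + 5 = 20
s9 -> s5 -> s7 -> s6 -> s2 -> s3 -> s1 -> s8: 1 + 9 + 5 + 3 + 1 + 7 + 5 = 31
s9 -> s4 -> s6 -> s2 -> s3 -> s1 -> s8: 7 + 3 + 3 + 1 + 7 + 5 = 26
s9 -> s1 -> s8: 5 + 5 = 10
s9 -> s4 -> s7 -> s6 -> s2 -> s3 -> s1 -> s8: 7 + 9 + 5 + 3 + 1 + 7 + 5 = 37
s9 -> s5 -> s6 -> s2 -> s3 -> s1 -> s8: 1 + 7 + 3 + 1 + 7 + 5 = 24
The minimum is 10.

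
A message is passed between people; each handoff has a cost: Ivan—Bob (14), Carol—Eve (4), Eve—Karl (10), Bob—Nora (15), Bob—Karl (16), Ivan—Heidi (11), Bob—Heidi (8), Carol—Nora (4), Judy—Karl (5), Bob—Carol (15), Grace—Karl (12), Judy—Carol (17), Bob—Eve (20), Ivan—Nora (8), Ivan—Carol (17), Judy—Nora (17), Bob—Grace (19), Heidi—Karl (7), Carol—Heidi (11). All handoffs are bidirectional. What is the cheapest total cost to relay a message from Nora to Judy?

Checking several routes:
Nora-Ivan-Heidi-Karl-Judy: 8 + 11 + 7 + 5 = 31
Nora-Carol-Judy: 4 + 17 = 21
Nora-Carol-Eve-Karl-Judy: 4 + 4 + 10 + 5 = 23
Nora-Judy: 17
Nora-Carol-Heidi-Karl-Judy: 4 + 11 + 7 + 5 = 27
Nora-Bob-Heidi-Karl-Judy: 15 + 8 + 7 + 5 = 35
Shortest: 17.

17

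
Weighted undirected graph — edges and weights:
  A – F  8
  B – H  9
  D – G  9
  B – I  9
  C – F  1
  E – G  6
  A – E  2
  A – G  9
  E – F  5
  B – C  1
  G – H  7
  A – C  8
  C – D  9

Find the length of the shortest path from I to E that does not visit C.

Routes from I to E avoiding C:
I-B-H-G-A-F-E: 9 + 9 + 7 + 9 + 8 + 5 = 47
I-B-H-G-E: 9 + 9 + 7 + 6 = 31
I-B-H-G-A-E: 9 + 9 + 7 + 9 + 2 = 36
Best route has total 31.

31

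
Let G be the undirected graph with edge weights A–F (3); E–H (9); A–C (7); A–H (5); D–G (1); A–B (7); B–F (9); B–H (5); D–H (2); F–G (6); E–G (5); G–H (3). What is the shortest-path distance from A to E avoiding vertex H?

Routes from A to E avoiding H:
A -> B -> F -> G -> E: 7 + 9 + 6 + 5 = 27
A -> F -> G -> E: 3 + 6 + 5 = 14
The minimum is 14.

14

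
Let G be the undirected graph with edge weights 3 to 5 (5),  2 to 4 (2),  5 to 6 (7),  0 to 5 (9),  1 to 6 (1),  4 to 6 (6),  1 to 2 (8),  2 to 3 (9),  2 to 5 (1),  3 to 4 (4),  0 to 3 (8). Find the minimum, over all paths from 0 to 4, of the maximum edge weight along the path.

Comparing a few candidate routes:
0 - 3 - 5 - 6 - 1 - 2 - 4: max(8, 5, 7, 1, 8, 2) = 8
0 - 3 - 5 - 6 - 4: max(8, 5, 7, 6) = 8
0 - 3 - 4: max(8, 4) = 8
0 - 3 - 5 - 2 - 1 - 6 - 4: max(8, 5, 1, 8, 1, 6) = 8
0 - 3 - 5 - 2 - 4: max(8, 5, 1, 2) = 8
Best route has worst link 8.

8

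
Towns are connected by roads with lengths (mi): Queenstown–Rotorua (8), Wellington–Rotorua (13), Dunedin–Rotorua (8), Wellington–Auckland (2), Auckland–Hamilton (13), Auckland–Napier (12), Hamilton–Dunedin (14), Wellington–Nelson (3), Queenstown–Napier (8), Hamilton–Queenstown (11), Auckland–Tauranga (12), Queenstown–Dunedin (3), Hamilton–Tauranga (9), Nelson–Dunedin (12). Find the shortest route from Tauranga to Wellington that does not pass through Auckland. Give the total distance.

38

Checking several routes:
Tauranga → Hamilton → Dunedin → Rotorua → Wellington: 9 + 14 + 8 + 13 = 44
Tauranga → Hamilton → Queenstown → Rotorua → Wellington: 9 + 11 + 8 + 13 = 41
Tauranga → Hamilton → Queenstown → Dunedin → Nelson → Wellington: 9 + 11 + 3 + 12 + 3 = 38
Tauranga → Hamilton → Dunedin → Nelson → Wellington: 9 + 14 + 12 + 3 = 38
Tauranga → Hamilton → Queenstown → Dunedin → Rotorua → Wellington: 9 + 11 + 3 + 8 + 13 = 44
Shortest: 38 mi.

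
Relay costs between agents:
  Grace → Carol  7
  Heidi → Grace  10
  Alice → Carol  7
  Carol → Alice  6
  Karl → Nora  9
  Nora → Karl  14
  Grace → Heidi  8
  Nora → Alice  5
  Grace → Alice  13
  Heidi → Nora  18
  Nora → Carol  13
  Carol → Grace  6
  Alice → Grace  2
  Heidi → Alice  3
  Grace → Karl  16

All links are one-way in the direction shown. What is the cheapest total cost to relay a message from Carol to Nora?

31

Paths from Carol to Nora:
Carol -> Grace -> Heidi -> Nora: 6 + 8 + 18 = 32
Carol -> Alice -> Grace -> Karl -> Nora: 6 + 2 + 16 + 9 = 33
Carol -> Grace -> Karl -> Nora: 6 + 16 + 9 = 31
Carol -> Alice -> Grace -> Heidi -> Nora: 6 + 2 + 8 + 18 = 34
Best route has total 31.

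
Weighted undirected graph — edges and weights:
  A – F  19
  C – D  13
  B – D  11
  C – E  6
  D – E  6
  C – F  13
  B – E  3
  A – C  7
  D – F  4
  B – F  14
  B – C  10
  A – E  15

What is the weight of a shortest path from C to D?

Comparing a few candidate routes:
C → F → D: 13 + 4 = 17
C → B → E → D: 10 + 3 + 6 = 19
C → E → D: 6 + 6 = 12
C → D: 13
The minimum is 12.

12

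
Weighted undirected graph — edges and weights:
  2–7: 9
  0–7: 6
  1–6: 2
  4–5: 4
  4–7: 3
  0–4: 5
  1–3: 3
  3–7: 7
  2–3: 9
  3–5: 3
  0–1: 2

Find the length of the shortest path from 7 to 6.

10

Some routes from 7 to 6:
7→2→3→1→6: 9 + 9 + 3 + 2 = 23
7→0→4→5→3→1→6: 6 + 5 + 4 + 3 + 3 + 2 = 23
7→3→1→6: 7 + 3 + 2 = 12
7→0→1→6: 6 + 2 + 2 = 10
7→4→5→3→1→6: 3 + 4 + 3 + 3 + 2 = 15
7→4→0→1→6: 3 + 5 + 2 + 2 = 12
Shortest: 10.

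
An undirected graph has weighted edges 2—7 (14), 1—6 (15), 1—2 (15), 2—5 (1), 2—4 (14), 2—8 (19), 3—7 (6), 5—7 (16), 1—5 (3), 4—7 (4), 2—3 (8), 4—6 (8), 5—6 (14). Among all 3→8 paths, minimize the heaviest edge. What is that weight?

19

Comparing a few candidate routes:
3 → 2 → 8: max(8, 19) = 19
3 → 7 → 4 → 6 → 5 → 2 → 8: max(6, 4, 8, 14, 1, 19) = 19
3 → 7 → 4 → 6 → 1 → 5 → 2 → 8: max(6, 4, 8, 15, 3, 1, 19) = 19
3 → 7 → 4 → 6 → 1 → 2 → 8: max(6, 4, 8, 15, 15, 19) = 19
The minimum achievable maximum is 19.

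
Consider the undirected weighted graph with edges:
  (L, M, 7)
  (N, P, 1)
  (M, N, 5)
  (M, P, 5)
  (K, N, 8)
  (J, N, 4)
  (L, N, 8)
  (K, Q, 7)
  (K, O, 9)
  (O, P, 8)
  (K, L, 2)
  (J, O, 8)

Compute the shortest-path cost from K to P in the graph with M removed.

9

Some routes from K to P avoiding M:
K→L→N→P: 2 + 8 + 1 = 11
K→N→P: 8 + 1 = 9
K→O→P: 9 + 8 = 17
Shortest: 9.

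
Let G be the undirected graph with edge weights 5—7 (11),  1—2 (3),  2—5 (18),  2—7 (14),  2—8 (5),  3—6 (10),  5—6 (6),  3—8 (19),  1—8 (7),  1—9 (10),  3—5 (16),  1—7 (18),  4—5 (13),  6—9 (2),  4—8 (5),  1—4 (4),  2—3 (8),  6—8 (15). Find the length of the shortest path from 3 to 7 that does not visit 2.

27

Some routes from 3 to 7 avoiding 2:
3 -> 5 -> 7: 16 + 11 = 27
3 -> 6 -> 9 -> 1 -> 7: 10 + 2 + 10 + 18 = 40
3 -> 8 -> 1 -> 7: 19 + 7 + 18 = 44
3 -> 6 -> 5 -> 7: 10 + 6 + 11 = 27
Best route has total 27.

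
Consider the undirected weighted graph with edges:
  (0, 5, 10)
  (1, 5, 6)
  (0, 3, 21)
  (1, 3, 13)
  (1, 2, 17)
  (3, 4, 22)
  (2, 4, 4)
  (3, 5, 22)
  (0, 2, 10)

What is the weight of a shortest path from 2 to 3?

Some routes from 2 to 3:
2 -> 4 -> 3: 4 + 22 = 26
2 -> 0 -> 3: 10 + 21 = 31
2 -> 1 -> 3: 17 + 13 = 30
The minimum is 26.

26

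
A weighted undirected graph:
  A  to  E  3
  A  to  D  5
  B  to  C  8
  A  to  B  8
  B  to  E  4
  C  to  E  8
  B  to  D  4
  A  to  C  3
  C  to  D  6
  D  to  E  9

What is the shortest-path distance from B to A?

7

Checking several routes:
B -> C -> A: 8 + 3 = 11
B -> E -> C -> A: 4 + 8 + 3 = 15
B -> E -> A: 4 + 3 = 7
B -> D -> A: 4 + 5 = 9
B -> D -> C -> A: 4 + 6 + 3 = 13
B -> A: 8
Best route has total 7.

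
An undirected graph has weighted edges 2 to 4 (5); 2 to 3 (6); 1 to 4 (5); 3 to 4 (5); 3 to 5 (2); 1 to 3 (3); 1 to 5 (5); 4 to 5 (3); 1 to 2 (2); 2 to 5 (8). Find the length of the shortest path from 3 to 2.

5

Checking several routes:
3-5-2: 2 + 8 = 10
3-2: 6
3-1-2: 3 + 2 = 5
3-4-2: 5 + 5 = 10
3-5-4-2: 2 + 3 + 5 = 10
3-5-1-2: 2 + 5 + 2 = 9
Shortest: 5.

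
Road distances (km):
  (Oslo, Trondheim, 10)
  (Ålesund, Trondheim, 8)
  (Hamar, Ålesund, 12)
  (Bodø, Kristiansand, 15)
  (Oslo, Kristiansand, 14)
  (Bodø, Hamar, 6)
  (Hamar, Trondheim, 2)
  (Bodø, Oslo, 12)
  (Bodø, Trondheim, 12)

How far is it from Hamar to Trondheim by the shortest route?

2

Some routes from Hamar to Trondheim:
Hamar-Ålesund-Trondheim: 12 + 8 = 20
Hamar-Bodø-Oslo-Trondheim: 6 + 12 + 10 = 28
Hamar-Trondheim: 2
Hamar-Bodø-Trondheim: 6 + 12 = 18
Shortest: 2 km.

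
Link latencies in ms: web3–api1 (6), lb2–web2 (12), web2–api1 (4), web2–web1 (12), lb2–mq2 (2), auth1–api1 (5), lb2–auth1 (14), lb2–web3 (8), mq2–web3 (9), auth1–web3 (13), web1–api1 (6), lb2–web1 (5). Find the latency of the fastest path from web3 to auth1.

11

Comparing a few candidate routes:
web3 - mq2 - lb2 - auth1: 9 + 2 + 14 = 25
web3 - auth1: 13
web3 - mq2 - lb2 - web1 - api1 - auth1: 9 + 2 + 5 + 6 + 5 = 27
web3 - lb2 - web1 - api1 - auth1: 8 + 5 + 6 + 5 = 24
web3 - api1 - auth1: 6 + 5 = 11
web3 - lb2 - auth1: 8 + 14 = 22
Shortest: 11 ms.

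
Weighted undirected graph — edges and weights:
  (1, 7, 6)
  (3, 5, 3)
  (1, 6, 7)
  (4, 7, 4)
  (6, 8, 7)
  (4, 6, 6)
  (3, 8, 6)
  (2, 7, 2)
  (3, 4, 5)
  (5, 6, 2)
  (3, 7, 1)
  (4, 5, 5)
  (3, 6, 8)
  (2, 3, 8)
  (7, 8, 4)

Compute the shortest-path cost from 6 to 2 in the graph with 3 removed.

12

Paths from 6 to 2 avoiding 3:
6-8-7-2: 7 + 4 + 2 = 13
6-1-7-2: 7 + 6 + 2 = 15
6-4-7-2: 6 + 4 + 2 = 12
6-5-4-7-2: 2 + 5 + 4 + 2 = 13
The minimum is 12.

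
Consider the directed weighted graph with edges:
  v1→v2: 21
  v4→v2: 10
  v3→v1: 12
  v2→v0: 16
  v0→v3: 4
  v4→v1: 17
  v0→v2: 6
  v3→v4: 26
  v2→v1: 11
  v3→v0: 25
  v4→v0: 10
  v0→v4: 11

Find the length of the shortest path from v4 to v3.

14

Paths from v4 to v3:
v4 -> v0 -> v3: 10 + 4 = 14
v4 -> v1 -> v2 -> v0 -> v3: 17 + 21 + 16 + 4 = 58
v4 -> v2 -> v0 -> v3: 10 + 16 + 4 = 30
Best route has total 14.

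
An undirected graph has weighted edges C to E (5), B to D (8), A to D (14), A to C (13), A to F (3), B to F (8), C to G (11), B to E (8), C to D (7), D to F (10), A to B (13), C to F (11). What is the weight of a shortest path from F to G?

Some routes from F to G:
F→A→C→G: 3 + 13 + 11 = 27
F→C→G: 11 + 11 = 22
F→B→E→C→G: 8 + 8 + 5 + 11 = 32
F→D→C→G: 10 + 7 + 11 = 28
F→B→D→C→G: 8 + 8 + 7 + 11 = 34
The minimum is 22.

22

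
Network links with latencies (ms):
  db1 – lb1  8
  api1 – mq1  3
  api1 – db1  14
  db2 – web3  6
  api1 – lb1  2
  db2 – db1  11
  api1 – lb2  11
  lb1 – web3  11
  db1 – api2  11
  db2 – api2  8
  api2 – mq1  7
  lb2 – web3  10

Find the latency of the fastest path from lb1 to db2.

Comparing a few candidate routes:
lb1 - db1 - api2 - db2: 8 + 11 + 8 = 27
lb1 - api1 - lb2 - web3 - db2: 2 + 11 + 10 + 6 = 29
lb1 - db1 - db2: 8 + 11 = 19
lb1 - api1 - mq1 - api2 - db2: 2 + 3 + 7 + 8 = 20
lb1 - web3 - db2: 11 + 6 = 17
lb1 - api1 - db1 - db2: 2 + 14 + 11 = 27
Best route has total 17 ms.

17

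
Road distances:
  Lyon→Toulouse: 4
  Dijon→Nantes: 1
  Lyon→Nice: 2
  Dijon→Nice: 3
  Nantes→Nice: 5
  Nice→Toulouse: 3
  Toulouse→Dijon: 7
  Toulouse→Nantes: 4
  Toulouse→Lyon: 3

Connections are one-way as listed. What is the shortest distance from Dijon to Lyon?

Routes from Dijon to Lyon:
Dijon→Nice→Toulouse→Lyon: 3 + 3 + 3 = 9
Dijon→Nantes→Nice→Toulouse→Lyon: 1 + 5 + 3 + 3 = 12
Best route has total 9.

9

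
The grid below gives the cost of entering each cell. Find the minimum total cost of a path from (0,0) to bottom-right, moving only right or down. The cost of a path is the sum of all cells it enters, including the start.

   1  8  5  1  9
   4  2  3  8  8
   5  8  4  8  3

25

Cheapest: [0,0] -> [1,0] -> [1,1] -> [1,2] -> [2,2] -> [2,3] -> [2,4]
  1 + 4 + 2 + 3 + 4 + 8 + 3 = 25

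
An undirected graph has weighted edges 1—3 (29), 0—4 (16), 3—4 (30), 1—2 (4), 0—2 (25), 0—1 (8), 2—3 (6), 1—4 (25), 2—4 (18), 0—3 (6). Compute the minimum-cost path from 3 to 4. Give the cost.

22

A few of the 3→4 routes:
3 → 4: 30
3 → 2 → 4: 6 + 18 = 24
3 → 0 → 4: 6 + 16 = 22
The minimum is 22.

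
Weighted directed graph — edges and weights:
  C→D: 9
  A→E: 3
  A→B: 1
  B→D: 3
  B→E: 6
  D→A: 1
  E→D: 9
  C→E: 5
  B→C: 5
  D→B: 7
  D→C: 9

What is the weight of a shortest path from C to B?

11

Routes from C to B:
C→D→B: 9 + 7 = 16
C→E→D→B: 5 + 9 + 7 = 21
C→D→A→B: 9 + 1 + 1 = 11
C→E→D→A→B: 5 + 9 + 1 + 1 = 16
Shortest: 11.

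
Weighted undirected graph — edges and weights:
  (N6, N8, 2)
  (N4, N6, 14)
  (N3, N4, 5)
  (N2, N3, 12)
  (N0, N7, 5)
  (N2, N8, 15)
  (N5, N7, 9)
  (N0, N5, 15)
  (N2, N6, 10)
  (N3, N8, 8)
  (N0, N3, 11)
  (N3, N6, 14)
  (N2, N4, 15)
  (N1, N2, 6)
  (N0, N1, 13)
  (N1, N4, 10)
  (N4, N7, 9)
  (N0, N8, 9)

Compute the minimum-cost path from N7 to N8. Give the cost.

14

Comparing a few candidate routes:
N7-N4-N6-N8: 9 + 14 + 2 = 25
N7-N4-N3-N8: 9 + 5 + 8 = 22
N7-N0-N3-N8: 5 + 11 + 8 = 24
N7-N0-N8: 5 + 9 = 14
Shortest: 14.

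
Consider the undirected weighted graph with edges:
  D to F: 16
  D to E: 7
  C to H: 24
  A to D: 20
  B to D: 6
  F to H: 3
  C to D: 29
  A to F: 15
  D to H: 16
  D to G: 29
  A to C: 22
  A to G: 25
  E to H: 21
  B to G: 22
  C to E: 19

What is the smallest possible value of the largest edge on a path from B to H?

16

Comparing a few candidate routes:
B -> D -> A -> F -> H: max(6, 20, 15, 3) = 20
B -> D -> H: max(6, 16) = 16
B -> D -> F -> H: max(6, 16, 3) = 16
Best route has worst link 16.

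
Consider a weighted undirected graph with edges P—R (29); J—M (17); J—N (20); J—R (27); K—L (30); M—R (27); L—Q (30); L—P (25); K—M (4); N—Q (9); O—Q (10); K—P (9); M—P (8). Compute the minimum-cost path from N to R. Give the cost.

47

A few of the N→R routes:
N - J - M - P - R: 20 + 17 + 8 + 29 = 74
N - Q - L - P - M - R: 9 + 30 + 25 + 8 + 27 = 99
N - J - M - R: 20 + 17 + 27 = 64
N - Q - L - P - R: 9 + 30 + 25 + 29 = 93
N - J - M - K - P - R: 20 + 17 + 4 + 9 + 29 = 79
N - J - R: 20 + 27 = 47
Shortest: 47.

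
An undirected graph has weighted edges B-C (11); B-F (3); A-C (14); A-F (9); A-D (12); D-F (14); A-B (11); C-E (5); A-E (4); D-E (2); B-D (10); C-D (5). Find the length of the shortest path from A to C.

A few of the A→C routes:
A→E→D→C: 4 + 2 + 5 = 11
A→D→E→C: 12 + 2 + 5 = 19
A→C: 14
A→D→C: 12 + 5 = 17
A→B→C: 11 + 11 = 22
A→E→C: 4 + 5 = 9
Shortest: 9.

9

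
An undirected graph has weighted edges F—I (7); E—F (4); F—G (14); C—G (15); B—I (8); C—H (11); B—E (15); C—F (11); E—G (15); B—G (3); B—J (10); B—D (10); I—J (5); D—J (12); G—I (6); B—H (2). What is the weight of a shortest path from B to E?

Checking several routes:
B → E: 15
B → I → F → E: 8 + 7 + 4 = 19
B → G → I → F → E: 3 + 6 + 7 + 4 = 20
B → J → I → F → E: 10 + 5 + 7 + 4 = 26
B → G → E: 3 + 15 = 18
B → G → F → E: 3 + 14 + 4 = 21
Best route has total 15.

15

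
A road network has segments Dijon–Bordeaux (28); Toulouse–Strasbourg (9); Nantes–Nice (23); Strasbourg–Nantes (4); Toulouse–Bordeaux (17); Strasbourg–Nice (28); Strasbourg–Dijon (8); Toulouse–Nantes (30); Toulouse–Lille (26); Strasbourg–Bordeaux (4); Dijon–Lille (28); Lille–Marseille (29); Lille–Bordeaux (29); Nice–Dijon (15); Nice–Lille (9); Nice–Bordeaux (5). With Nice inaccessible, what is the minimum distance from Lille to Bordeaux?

29

Some routes from Lille to Bordeaux avoiding Nice:
Lille -> Toulouse -> Bordeaux: 26 + 17 = 43
Lille -> Toulouse -> Strasbourg -> Bordeaux: 26 + 9 + 4 = 39
Lille -> Bordeaux: 29
Lille -> Dijon -> Strasbourg -> Bordeaux: 28 + 8 + 4 = 40
The minimum is 29 mi.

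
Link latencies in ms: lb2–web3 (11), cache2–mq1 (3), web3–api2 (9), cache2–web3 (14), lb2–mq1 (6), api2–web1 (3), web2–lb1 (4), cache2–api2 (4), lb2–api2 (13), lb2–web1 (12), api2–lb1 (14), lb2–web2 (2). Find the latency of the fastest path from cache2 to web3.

13

Some routes from cache2 to web3:
cache2-mq1-lb2-web3: 3 + 6 + 11 = 20
cache2-api2-web3: 4 + 9 = 13
cache2-web3: 14
cache2-api2-lb2-web3: 4 + 13 + 11 = 28
cache2-api2-web1-lb2-web3: 4 + 3 + 12 + 11 = 30
cache2-mq1-lb2-api2-web3: 3 + 6 + 13 + 9 = 31
Shortest: 13 ms.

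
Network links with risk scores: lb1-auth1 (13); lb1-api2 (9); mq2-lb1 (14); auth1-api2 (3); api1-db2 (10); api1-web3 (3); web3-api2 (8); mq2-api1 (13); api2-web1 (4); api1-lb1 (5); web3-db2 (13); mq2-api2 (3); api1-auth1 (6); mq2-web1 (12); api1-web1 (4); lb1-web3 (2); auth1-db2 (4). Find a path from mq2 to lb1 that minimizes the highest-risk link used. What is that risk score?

4

Some routes from mq2 to lb1:
mq2 -> api2 -> web1 -> api1 -> lb1: max(3, 4, 4, 5) = 5
mq2 -> api2 -> auth1 -> api1 -> lb1: max(3, 3, 6, 5) = 6
mq2 -> api2 -> web1 -> api1 -> web3 -> lb1: max(3, 4, 4, 3, 2) = 4
Smallest bottleneck: 4.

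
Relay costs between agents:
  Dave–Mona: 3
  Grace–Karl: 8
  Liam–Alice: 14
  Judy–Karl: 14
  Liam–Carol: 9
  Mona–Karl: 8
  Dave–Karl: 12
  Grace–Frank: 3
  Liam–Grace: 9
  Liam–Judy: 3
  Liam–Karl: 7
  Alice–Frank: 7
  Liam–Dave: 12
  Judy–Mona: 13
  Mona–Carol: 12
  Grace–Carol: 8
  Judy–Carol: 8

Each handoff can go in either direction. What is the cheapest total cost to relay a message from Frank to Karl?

11

Checking several routes:
Frank → Grace → Liam → Karl: 3 + 9 + 7 = 19
Frank → Grace → Karl: 3 + 8 = 11
Frank → Grace → Liam → Judy → Karl: 3 + 9 + 3 + 14 = 29
Frank → Grace → Carol → Liam → Karl: 3 + 8 + 9 + 7 = 27
Frank → Grace → Carol → Judy → Liam → Karl: 3 + 8 + 8 + 3 + 7 = 29
Frank → Alice → Liam → Karl: 7 + 14 + 7 = 28
The minimum is 11.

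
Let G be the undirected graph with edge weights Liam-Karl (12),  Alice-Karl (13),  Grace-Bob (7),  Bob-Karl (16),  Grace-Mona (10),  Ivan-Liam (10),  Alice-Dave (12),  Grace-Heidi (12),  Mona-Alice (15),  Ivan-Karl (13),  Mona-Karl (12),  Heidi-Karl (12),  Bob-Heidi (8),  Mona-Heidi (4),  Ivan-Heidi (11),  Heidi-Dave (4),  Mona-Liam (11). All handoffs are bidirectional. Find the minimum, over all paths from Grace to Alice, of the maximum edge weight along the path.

12

Comparing a few candidate routes:
Grace - Bob - Heidi - Dave - Alice: max(7, 8, 4, 12) = 12
Grace - Mona - Liam - Ivan - Heidi - Dave - Alice: max(10, 11, 10, 11, 4, 12) = 12
Grace - Mona - Liam - Karl - Heidi - Dave - Alice: max(10, 11, 12, 12, 4, 12) = 12
Grace - Mona - Heidi - Dave - Alice: max(10, 4, 4, 12) = 12
Grace - Mona - Karl - Liam - Ivan - Heidi - Dave - Alice: max(10, 12, 12, 10, 11, 4, 12) = 12
Grace - Heidi - Dave - Alice: max(12, 4, 12) = 12
Smallest bottleneck: 12.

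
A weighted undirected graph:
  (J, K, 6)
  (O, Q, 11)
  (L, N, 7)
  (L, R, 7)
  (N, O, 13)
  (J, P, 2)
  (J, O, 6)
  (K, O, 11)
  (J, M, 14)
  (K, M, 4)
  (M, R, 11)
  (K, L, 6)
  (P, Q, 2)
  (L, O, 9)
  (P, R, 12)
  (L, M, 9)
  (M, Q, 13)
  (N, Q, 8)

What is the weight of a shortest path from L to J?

A few of the L→J routes:
L-M-K-J: 9 + 4 + 6 = 19
L-R-P-J: 7 + 12 + 2 = 21
L-N-Q-P-J: 7 + 8 + 2 + 2 = 19
L-K-J: 6 + 6 = 12
L-O-J: 9 + 6 = 15
The minimum is 12.

12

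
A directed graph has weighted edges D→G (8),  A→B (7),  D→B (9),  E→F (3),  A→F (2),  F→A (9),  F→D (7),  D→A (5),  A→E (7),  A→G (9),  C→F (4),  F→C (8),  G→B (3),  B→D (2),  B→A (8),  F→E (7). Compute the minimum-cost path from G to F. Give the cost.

12

Candidate routes:
G - B - D - A - F: 3 + 2 + 5 + 2 = 12
G - B - A - F: 3 + 8 + 2 = 13
G - B - D - A - E - F: 3 + 2 + 5 + 7 + 3 = 20
G - B - A - E - F: 3 + 8 + 7 + 3 = 21
Shortest: 12.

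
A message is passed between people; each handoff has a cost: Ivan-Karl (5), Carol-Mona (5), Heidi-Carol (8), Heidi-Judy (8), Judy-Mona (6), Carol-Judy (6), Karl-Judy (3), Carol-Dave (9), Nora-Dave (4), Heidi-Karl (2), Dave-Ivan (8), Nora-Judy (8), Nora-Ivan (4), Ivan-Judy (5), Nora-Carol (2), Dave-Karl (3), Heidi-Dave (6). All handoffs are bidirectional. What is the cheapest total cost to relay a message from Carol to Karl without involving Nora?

9

Some routes from Carol to Karl avoiding Nora:
Carol → Judy → Karl: 6 + 3 = 9
Carol → Dave → Karl: 9 + 3 = 12
Carol → Mona → Judy → Karl: 5 + 6 + 3 = 14
Carol → Heidi → Karl: 8 + 2 = 10
Best route has total 9.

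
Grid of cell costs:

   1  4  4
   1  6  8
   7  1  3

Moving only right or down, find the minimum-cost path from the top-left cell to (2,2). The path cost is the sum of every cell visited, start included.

12

Path r0c0 → r1c0 → r1c1 → r2c1 → r2c2: 1 + 1 + 6 + 1 + 3 = 12.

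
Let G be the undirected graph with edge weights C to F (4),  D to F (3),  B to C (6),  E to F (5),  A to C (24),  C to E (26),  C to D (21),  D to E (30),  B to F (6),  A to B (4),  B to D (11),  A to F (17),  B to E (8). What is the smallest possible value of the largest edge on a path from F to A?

6

Checking several routes:
F → A: max(17) = 17
F → D → B → A: max(3, 11, 4) = 11
F → C → B → A: max(4, 6, 4) = 6
F → E → B → A: max(5, 8, 4) = 8
F → B → A: max(6, 4) = 6
The minimum achievable maximum is 6.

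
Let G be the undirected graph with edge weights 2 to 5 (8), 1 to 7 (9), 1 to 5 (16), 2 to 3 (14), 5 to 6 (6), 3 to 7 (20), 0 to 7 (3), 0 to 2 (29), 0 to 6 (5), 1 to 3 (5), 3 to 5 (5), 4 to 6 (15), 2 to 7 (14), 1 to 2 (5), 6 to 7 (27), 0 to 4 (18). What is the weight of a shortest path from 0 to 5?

11

Some routes from 0 to 5:
0 - 7 - 1 - 3 - 5: 3 + 9 + 5 + 5 = 22
0 - 7 - 1 - 2 - 5: 3 + 9 + 5 + 8 = 25
0 - 7 - 2 - 5: 3 + 14 + 8 = 25
0 - 6 - 5: 5 + 6 = 11
0 - 7 - 3 - 5: 3 + 20 + 5 = 28
Shortest: 11.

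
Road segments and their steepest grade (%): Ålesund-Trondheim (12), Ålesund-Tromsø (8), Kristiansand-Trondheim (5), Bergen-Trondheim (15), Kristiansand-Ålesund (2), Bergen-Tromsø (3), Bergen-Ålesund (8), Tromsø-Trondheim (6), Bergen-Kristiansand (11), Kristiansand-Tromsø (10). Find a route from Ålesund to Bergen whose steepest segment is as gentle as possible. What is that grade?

Some routes from Ålesund to Bergen:
Ålesund - Kristiansand - Tromsø - Bergen: max(2, 10, 3) = 10
Ålesund - Tromsø - Bergen: max(8, 3) = 8
Ålesund - Kristiansand - Bergen: max(2, 11) = 11
Ålesund - Bergen: max(8) = 8
Ålesund - Kristiansand - Trondheim - Tromsø - Bergen: max(2, 5, 6, 3) = 6
Best route has worst link 6%.

6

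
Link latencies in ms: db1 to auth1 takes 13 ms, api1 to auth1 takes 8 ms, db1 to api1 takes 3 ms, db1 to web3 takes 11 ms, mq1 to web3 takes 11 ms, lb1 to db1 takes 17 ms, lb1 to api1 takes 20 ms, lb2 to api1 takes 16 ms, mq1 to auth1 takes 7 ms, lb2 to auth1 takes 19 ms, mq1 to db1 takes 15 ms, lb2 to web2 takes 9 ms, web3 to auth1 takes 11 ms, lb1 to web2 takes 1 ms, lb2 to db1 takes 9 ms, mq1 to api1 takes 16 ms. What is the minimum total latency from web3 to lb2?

Some routes from web3 to lb2:
web3 -> db1 -> lb2: 11 + 9 = 20
web3 -> auth1 -> db1 -> lb2: 11 + 13 + 9 = 33
web3 -> db1 -> api1 -> lb2: 11 + 3 + 16 = 30
web3 -> auth1 -> lb2: 11 + 19 = 30
web3 -> auth1 -> api1 -> db1 -> lb2: 11 + 8 + 3 + 9 = 31
Shortest: 20 ms.

20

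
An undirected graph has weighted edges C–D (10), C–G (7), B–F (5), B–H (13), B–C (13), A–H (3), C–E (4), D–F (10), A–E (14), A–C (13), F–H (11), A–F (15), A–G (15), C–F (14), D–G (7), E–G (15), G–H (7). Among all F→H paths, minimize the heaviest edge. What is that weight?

10

Comparing a few candidate routes:
F→H: max(11) = 11
F→B→C→D→G→H: max(5, 13, 10, 7, 7) = 13
F→D→G→H: max(10, 7, 7) = 10
F→B→C→A→H: max(5, 13, 13, 3) = 13
F→D→C→G→H: max(10, 10, 7, 7) = 10
The minimum achievable maximum is 10.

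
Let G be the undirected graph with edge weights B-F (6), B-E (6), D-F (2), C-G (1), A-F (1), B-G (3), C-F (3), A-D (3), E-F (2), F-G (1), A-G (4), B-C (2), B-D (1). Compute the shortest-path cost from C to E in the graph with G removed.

5

Comparing a few candidate routes:
C → F → E: 3 + 2 = 5
C → B → D → F → E: 2 + 1 + 2 + 2 = 7
C → B → E: 2 + 6 = 8
Best route has total 5.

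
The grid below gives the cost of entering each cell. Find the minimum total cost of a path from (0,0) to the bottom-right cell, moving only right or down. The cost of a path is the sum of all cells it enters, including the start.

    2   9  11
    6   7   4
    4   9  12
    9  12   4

35

Cheapest: r0c0 → r1c0 → r1c1 → r1c2 → r2c2 → r3c2
  2 + 6 + 7 + 4 + 12 + 4 = 35
For comparison, the top-then-right route costs 42.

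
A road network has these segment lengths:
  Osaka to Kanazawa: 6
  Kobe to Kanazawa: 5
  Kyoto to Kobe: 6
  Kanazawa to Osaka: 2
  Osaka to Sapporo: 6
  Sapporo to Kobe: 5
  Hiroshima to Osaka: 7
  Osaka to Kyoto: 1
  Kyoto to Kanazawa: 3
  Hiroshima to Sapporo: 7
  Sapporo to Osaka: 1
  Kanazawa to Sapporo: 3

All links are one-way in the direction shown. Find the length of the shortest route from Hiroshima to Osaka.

7

Paths from Hiroshima to Osaka:
Hiroshima - Sapporo - Osaka: 7 + 1 = 8
Hiroshima - Osaka: 7
Hiroshima - Sapporo - Kobe - Kanazawa - Osaka: 7 + 5 + 5 + 2 = 19
Best route has total 7.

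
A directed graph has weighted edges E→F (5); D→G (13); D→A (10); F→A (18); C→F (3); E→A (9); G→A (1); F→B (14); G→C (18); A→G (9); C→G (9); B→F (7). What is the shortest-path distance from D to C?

31

Routes from D to C:
D - A - G - C: 10 + 9 + 18 = 37
D - G - C: 13 + 18 = 31
Best route has total 31.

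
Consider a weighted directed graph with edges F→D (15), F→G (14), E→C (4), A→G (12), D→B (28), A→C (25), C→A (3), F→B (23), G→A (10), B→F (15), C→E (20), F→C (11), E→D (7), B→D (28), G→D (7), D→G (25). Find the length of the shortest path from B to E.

46

Routes from B to E:
B→F→C→E: 15 + 11 + 20 = 46
B→F→G→A→C→E: 15 + 14 + 10 + 25 + 20 = 84
B→D→G→A→C→E: 28 + 25 + 10 + 25 + 20 = 108
B→F→D→G→A→C→E: 15 + 15 + 25 + 10 + 25 + 20 = 110
The minimum is 46.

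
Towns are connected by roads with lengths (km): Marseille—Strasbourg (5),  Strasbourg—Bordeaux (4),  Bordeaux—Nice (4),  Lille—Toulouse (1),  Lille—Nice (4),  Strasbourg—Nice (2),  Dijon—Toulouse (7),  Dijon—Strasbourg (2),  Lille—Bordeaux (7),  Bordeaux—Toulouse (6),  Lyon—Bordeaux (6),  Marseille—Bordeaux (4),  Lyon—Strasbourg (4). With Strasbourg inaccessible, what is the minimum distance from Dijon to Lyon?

19

Routes from Dijon to Lyon avoiding Strasbourg:
Dijon -> Toulouse -> Lille -> Nice -> Bordeaux -> Lyon: 7 + 1 + 4 + 4 + 6 = 22
Dijon -> Toulouse -> Bordeaux -> Lyon: 7 + 6 + 6 = 19
Dijon -> Toulouse -> Lille -> Bordeaux -> Lyon: 7 + 1 + 7 + 6 = 21
Shortest: 19 km.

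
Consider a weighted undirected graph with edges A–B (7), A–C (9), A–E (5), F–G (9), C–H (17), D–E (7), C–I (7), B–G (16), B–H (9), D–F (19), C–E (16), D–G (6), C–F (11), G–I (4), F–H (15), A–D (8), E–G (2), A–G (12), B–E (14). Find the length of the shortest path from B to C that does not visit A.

26

Checking several routes:
B-H-C: 9 + 17 = 26
B-G-I-C: 16 + 4 + 7 = 27
B-E-C: 14 + 16 = 30
B-E-G-I-C: 14 + 2 + 4 + 7 = 27
B-G-E-C: 16 + 2 + 16 = 34
Shortest: 26.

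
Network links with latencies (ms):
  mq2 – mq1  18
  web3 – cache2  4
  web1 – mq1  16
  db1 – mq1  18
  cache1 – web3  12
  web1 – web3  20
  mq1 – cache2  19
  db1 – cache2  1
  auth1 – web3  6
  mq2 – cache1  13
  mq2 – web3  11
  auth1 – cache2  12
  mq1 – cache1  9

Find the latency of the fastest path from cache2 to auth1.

Some routes from cache2 to auth1:
cache2 -> web3 -> auth1: 4 + 6 = 10
cache2 -> auth1: 12
cache2 -> mq1 -> cache1 -> web3 -> auth1: 19 + 9 + 12 + 6 = 46
cache2 -> db1 -> mq1 -> cache1 -> web3 -> auth1: 1 + 18 + 9 + 12 + 6 = 46
Shortest: 10 ms.

10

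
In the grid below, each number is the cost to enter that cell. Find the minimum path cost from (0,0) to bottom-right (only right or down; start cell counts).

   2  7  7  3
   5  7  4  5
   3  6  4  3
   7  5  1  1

22

Cheapest: r0c0 → r1c0 → r2c0 → r2c1 → r2c2 → r3c2 → r3c3
  2 + 5 + 3 + 6 + 4 + 1 + 1 = 22
(Top row then right column would cost 28.)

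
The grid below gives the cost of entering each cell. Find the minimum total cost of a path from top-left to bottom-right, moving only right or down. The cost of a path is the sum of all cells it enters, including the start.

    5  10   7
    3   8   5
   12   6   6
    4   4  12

38

One optimal route is [0,0] → [1,0] → [1,1] → [2,1] → [3,1] → [3,2].
Its cost is 5 + 3 + 8 + 6 + 4 + 12 = 38.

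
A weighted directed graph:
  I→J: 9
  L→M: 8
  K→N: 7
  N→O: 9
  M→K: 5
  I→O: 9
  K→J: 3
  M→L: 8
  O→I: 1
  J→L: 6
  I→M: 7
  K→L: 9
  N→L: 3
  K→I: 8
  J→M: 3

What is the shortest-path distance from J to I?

16

Paths from J to I:
J → L → M → K → I: 6 + 8 + 5 + 8 = 27
J → M → K → I: 3 + 5 + 8 = 16
J → L → M → K → N → O → I: 6 + 8 + 5 + 7 + 9 + 1 = 36
J → M → K → N → O → I: 3 + 5 + 7 + 9 + 1 = 25
The minimum is 16.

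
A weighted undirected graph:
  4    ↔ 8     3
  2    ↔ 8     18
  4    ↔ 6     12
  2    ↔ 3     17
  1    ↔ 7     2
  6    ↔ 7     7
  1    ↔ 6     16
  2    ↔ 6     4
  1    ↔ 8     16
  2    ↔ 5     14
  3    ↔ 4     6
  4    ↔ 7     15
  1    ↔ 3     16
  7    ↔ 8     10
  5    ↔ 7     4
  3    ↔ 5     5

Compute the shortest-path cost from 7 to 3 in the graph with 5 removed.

18

Some routes from 7 to 3 avoiding 5:
7 -> 1 -> 3: 2 + 16 = 18
7 -> 8 -> 4 -> 3: 10 + 3 + 6 = 19
7 -> 4 -> 3: 15 + 6 = 21
7 -> 1 -> 8 -> 4 -> 3: 2 + 16 + 3 + 6 = 27
7 -> 6 -> 4 -> 3: 7 + 12 + 6 = 25
Shortest: 18.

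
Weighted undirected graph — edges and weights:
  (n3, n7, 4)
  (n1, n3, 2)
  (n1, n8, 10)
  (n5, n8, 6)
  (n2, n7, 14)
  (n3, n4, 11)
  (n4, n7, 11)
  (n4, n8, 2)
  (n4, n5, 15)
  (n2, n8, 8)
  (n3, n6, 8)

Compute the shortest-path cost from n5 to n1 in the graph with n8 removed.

28

Routes from n5 to n1 avoiding n8:
n5 → n4 → n3 → n1: 15 + 11 + 2 = 28
n5 → n4 → n7 → n3 → n1: 15 + 11 + 4 + 2 = 32
The minimum is 28.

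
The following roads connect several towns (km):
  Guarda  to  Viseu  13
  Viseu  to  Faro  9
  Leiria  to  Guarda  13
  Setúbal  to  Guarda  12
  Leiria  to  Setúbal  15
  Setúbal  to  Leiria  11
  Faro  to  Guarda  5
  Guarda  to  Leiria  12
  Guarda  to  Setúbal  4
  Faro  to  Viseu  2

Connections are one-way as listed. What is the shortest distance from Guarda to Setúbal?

Routes from Guarda to Setúbal:
Guarda - Leiria - Setúbal: 12 + 15 = 27
Guarda - Setúbal: 4
The minimum is 4 km.

4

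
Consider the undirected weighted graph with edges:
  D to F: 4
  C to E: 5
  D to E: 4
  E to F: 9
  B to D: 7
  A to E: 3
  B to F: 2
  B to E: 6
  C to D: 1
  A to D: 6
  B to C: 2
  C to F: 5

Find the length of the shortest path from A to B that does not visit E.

9

Checking several routes:
A -> D -> B: 6 + 7 = 13
A -> D -> C -> F -> B: 6 + 1 + 5 + 2 = 14
A -> D -> F -> B: 6 + 4 + 2 = 12
A -> D -> C -> B: 6 + 1 + 2 = 9
Shortest: 9.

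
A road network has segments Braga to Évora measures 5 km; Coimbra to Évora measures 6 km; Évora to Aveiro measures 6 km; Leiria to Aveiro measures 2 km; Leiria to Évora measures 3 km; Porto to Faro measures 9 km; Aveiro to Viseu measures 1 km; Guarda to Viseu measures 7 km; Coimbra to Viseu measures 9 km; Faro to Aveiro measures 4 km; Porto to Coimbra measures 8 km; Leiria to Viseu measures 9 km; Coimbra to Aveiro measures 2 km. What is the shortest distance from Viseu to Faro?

5

Some routes from Viseu to Faro:
Viseu→Coimbra→Aveiro→Faro: 9 + 2 + 4 = 15
Viseu→Leiria→Évora→Coimbra→Aveiro→Faro: 9 + 3 + 6 + 2 + 4 = 24
Viseu→Leiria→Aveiro→Faro: 9 + 2 + 4 = 15
Viseu→Leiria→Évora→Aveiro→Faro: 9 + 3 + 6 + 4 = 22
Viseu→Aveiro→Faro: 1 + 4 = 5
Viseu→Aveiro→Coimbra→Porto→Faro: 1 + 2 + 8 + 9 = 20
Best route has total 5 km.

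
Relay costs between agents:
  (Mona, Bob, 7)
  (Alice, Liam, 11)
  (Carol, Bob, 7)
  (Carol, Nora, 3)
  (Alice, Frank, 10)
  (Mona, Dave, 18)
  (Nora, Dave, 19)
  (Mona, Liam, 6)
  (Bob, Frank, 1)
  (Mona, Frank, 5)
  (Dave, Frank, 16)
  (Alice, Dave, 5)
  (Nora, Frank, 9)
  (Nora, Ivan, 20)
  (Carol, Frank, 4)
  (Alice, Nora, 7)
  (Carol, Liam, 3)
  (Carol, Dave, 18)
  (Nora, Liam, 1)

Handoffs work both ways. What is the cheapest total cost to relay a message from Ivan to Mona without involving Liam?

32

Comparing a few candidate routes:
Ivan -> Nora -> Frank -> Bob -> Mona: 20 + 9 + 1 + 7 = 37
Ivan -> Nora -> Carol -> Frank -> Mona: 20 + 3 + 4 + 5 = 32
Ivan -> Nora -> Carol -> Frank -> Bob -> Mona: 20 + 3 + 4 + 1 + 7 = 35
Ivan -> Nora -> Carol -> Bob -> Frank -> Mona: 20 + 3 + 7 + 1 + 5 = 36
Ivan -> Nora -> Frank -> Mona: 20 + 9 + 5 = 34
Best route has total 32.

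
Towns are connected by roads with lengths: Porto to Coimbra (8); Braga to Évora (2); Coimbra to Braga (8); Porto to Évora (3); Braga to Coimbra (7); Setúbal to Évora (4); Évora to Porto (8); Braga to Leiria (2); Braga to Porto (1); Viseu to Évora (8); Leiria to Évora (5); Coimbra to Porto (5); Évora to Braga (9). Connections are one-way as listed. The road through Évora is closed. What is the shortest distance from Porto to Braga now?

Candidate routes:
Porto → Coimbra → Braga: 8 + 8 = 16
The minimum is 16.

16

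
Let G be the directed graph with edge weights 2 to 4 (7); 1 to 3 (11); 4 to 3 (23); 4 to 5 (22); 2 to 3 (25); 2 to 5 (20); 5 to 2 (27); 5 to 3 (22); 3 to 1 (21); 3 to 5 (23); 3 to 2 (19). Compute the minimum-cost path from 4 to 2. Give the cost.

42

Routes from 4 to 2:
4 -> 3 -> 2: 23 + 19 = 42
4 -> 3 -> 5 -> 2: 23 + 23 + 27 = 73
4 -> 5 -> 3 -> 2: 22 + 22 + 19 = 63
4 -> 5 -> 2: 22 + 27 = 49
The minimum is 42.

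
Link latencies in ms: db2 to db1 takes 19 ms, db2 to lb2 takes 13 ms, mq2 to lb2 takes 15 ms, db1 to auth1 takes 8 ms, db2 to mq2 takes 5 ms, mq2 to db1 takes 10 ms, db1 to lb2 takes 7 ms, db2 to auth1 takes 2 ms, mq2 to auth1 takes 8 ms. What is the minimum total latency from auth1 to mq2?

7

Comparing a few candidate routes:
auth1→db1→mq2: 8 + 10 = 18
auth1→db2→mq2: 2 + 5 = 7
auth1→db2→lb2→mq2: 2 + 13 + 15 = 30
auth1→db1→lb2→mq2: 8 + 7 + 15 = 30
auth1→mq2: 8
The minimum is 7 ms.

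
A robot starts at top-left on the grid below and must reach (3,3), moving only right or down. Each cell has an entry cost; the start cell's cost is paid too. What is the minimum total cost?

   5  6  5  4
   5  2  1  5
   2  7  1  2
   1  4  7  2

Path (0,0)→(1,0)→(1,1)→(1,2)→(2,2)→(2,3)→(3,3): 5 + 5 + 2 + 1 + 1 + 2 + 2 = 18.
(Top row then right column would cost 29.)

18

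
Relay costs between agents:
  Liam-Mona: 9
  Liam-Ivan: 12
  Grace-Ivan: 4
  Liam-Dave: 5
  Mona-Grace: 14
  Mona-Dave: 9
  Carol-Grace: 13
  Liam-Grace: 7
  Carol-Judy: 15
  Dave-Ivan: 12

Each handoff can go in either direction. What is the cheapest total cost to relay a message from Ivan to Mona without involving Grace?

Paths from Ivan to Mona avoiding Grace:
Ivan→Liam→Dave→Mona: 12 + 5 + 9 = 26
Ivan→Liam→Mona: 12 + 9 = 21
Ivan→Dave→Mona: 12 + 9 = 21
Ivan→Dave→Liam→Mona: 12 + 5 + 9 = 26
Best route has total 21.

21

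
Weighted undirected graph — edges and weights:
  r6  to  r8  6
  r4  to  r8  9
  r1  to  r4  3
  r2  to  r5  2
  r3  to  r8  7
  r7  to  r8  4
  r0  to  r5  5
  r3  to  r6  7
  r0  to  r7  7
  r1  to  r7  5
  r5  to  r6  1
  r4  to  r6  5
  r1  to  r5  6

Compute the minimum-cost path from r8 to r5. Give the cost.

Checking several routes:
r8 -> r6 -> r5: 6 + 1 = 7
r8 -> r3 -> r6 -> r5: 7 + 7 + 1 = 15
r8 -> r4 -> r6 -> r5: 9 + 5 + 1 = 15
Shortest: 7.

7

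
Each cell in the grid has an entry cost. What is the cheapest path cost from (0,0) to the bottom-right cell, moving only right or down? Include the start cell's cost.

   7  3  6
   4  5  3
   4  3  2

20

Path (0,0) -> (0,1) -> (1,1) -> (1,2) -> (2,2): 7 + 3 + 5 + 3 + 2 = 20.
For comparison, the top-then-right route costs 21.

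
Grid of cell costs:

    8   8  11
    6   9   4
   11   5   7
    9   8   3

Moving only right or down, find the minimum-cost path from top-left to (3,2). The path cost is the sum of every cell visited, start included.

Path [0,0] → [1,0] → [1,1] → [1,2] → [2,2] → [3,2]: 8 + 6 + 9 + 4 + 7 + 3 = 37.
(Top row then right column would cost 41.)

37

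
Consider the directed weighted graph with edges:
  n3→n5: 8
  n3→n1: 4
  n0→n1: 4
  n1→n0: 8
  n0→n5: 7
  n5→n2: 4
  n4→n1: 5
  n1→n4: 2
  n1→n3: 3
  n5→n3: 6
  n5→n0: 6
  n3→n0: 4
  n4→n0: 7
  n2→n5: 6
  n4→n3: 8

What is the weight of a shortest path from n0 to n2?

Routes from n0 to n2:
n0 -> n1 -> n3 -> n5 -> n2: 4 + 3 + 8 + 4 = 19
n0 -> n1 -> n4 -> n3 -> n5 -> n2: 4 + 2 + 8 + 8 + 4 = 26
n0 -> n5 -> n2: 7 + 4 = 11
The minimum is 11.

11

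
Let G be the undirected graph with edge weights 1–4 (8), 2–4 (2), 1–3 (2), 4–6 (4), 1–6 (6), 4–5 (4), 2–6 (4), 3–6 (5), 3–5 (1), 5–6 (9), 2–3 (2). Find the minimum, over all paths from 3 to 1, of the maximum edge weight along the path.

Some routes from 3 to 1:
3→2→4→6→1: max(2, 2, 4, 6) = 6
3→5→4→6→1: max(1, 4, 4, 6) = 6
3→6→1: max(5, 6) = 6
3→1: max(2) = 2
3→5→4→2→6→1: max(1, 4, 2, 4, 6) = 6
3→2→6→1: max(2, 4, 6) = 6
Best route has worst link 2.

2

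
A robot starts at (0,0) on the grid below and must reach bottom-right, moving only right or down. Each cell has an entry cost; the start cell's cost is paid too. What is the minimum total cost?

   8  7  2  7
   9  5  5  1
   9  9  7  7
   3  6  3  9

Path r0c0→r0c1→r0c2→r1c2→r1c3→r2c3→r3c3: 8 + 7 + 2 + 5 + 1 + 7 + 9 = 39.
For comparison, the top-then-right route costs 41.

39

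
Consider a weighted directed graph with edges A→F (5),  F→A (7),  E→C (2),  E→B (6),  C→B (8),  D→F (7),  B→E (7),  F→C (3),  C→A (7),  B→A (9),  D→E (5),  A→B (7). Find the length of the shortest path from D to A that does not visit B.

14

Candidate routes:
D-E-C-A: 5 + 2 + 7 = 14
D-F-C-A: 7 + 3 + 7 = 17
D-F-A: 7 + 7 = 14
Shortest: 14.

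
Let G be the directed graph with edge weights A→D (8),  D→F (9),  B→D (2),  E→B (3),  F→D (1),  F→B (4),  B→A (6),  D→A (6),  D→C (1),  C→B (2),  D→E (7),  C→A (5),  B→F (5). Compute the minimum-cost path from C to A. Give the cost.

Comparing a few candidate routes:
C -> B -> D -> A: 2 + 2 + 6 = 10
C -> A: 5
C -> B -> A: 2 + 6 = 8
The minimum is 5.

5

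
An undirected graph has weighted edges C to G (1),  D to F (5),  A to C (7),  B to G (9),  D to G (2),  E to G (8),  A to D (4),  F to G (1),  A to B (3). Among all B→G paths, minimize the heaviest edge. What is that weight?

Paths from B to G:
B → A → D → F → G: max(3, 4, 5, 1) = 5
B → A → C → G: max(3, 7, 1) = 7
B → A → D → G: max(3, 4, 2) = 4
B → G: max(9) = 9
Best route has worst link 4.

4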